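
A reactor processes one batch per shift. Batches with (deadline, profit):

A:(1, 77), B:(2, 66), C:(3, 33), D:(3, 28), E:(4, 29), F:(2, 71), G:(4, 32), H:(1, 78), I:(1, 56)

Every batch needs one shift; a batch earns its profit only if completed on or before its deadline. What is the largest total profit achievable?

Take jobs in profit order; each goes to the latest open slot no later than its deadline.
Profit order: H=78 A=77 F=71 B=66 I=56 C=33 G=32 E=29 D=28
Assign: H→slot 1, A skipped, F→slot 2, B skipped, I skipped, C→slot 3, G→slot 4, E skipped, D skipped.
Slots: [1:H] [2:F] [3:C] [4:G]
Profit = 78 + 71 + 33 + 32 = 214

214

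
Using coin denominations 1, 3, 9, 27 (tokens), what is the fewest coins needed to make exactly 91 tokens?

91 − 3×27→10 − 1×9→1 − 1×1→0
Total coins = 3 + 1 + 1 = 5

5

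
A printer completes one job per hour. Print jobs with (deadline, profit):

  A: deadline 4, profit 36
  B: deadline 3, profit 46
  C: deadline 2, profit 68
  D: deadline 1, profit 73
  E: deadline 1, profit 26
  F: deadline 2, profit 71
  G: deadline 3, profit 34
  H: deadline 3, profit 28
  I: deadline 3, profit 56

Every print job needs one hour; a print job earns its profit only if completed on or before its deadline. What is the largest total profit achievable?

Take jobs in profit order; each goes to the latest open slot no later than its deadline.
By profit: D(d1,73), F(d2,71), C(d2,68), I(d3,56), B(d3,46), A(d4,36), G(d3,34), H(d3,28), E(d1,26)
D→slot 1; F→slot 2; C skipped; I→slot 3; B skipped; A→slot 4; G skipped; H skipped; E skipped.
Profit = 73 + 71 + 56 + 36 = 236

236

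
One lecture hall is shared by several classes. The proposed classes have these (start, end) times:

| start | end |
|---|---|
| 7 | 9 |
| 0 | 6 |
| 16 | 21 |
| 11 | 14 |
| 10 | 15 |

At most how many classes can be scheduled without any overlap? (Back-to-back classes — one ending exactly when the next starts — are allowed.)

4

Order by finish time; keep every interval that doesn't clash with the previous kept one.
By end time: (0,6), (7,9), (11,14), (10,15), (16,21).
Pick (0,6); next start ≥ 6 → (7,9); next start ≥ 9 → (11,14); next start ≥ 14 → (16,21).
Selected 4 classes.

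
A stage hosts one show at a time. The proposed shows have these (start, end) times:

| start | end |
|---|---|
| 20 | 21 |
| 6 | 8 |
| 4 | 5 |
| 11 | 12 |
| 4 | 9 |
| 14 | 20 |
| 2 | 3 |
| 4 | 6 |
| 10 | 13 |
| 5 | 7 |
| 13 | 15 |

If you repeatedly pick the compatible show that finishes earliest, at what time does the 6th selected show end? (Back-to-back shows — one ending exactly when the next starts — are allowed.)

By end time: (2,3), (4,5), (4,6), (5,7), (6,8), (4,9), (11,12), (10,13), (13,15), (14,20), (20,21).
Pick (2,3); next start ≥ 3 → (4,5); next start ≥ 5 → (5,7); next start ≥ 7 → (11,12); next start ≥ 12 → (13,15); next start ≥ 15 → (20,21).
Selected: (2,3) (4,5) (5,7) (11,12) (13,15) (20,21)

21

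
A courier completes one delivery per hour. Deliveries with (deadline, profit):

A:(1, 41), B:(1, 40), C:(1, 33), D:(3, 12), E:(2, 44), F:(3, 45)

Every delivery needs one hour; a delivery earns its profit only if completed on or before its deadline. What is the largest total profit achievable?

By profit: F(d3,45), E(d2,44), A(d1,41), B(d1,40), C(d1,33), D(d3,12)
F→slot 3; E→slot 2; A→slot 1; B skipped; C skipped; D skipped.
Profit = 41 + 44 + 45 = 130

130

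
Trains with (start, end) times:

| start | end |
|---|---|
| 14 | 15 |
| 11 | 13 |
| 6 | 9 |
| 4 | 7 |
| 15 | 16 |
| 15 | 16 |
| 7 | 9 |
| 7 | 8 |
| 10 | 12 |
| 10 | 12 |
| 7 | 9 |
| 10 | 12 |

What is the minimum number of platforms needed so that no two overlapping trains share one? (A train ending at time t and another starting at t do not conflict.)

4

The answer is the maximum number of intervals overlapping at any instant.
Events (time:±→running): 4:+→1 6:+→2 7:-→1 7:+→2 7:+→3 7:+→4 … peak 4.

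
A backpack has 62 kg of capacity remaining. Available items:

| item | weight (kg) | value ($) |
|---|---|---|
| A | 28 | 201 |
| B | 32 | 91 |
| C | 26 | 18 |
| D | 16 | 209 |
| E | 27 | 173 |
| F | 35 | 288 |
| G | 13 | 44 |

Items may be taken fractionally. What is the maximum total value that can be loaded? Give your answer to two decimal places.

Ratios (sorted): D 13.06, F 8.23, A 7.18, E 6.41, G 3.38, B 2.84, C 0.69
take D (16 @ 209); take F (35 @ 288); take 11/28 of A → 78.96. Capacity used 62/62.
Total value = 575.96

575.96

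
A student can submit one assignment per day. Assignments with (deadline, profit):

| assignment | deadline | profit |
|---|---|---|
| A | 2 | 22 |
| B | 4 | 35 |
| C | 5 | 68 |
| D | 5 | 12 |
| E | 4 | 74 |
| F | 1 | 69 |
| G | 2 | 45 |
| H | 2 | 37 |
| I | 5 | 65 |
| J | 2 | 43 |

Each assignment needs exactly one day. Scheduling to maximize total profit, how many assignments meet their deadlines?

Sort by profit descending; place each in the latest free slot ≤ its deadline.
Profit order: E=74 F=69 C=68 I=65 G=45 J=43 H=37 B=35 A=22 D=12
Assign: E→slot 4, F→slot 1, C→slot 5, I→slot 3, G→slot 2, J skipped, H skipped, B skipped, A skipped, D skipped.
Slots: [1:F] [2:G] [3:I] [4:E] [5:C]
5 of 10 scheduled.

5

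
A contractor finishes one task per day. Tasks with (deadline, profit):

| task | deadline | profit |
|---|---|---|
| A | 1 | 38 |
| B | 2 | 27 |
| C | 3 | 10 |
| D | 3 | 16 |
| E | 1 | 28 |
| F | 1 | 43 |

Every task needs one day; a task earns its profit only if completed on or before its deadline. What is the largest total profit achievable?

Profit order: F=43 A=38 E=28 B=27 D=16 C=10
Assign: F→slot 1, A skipped, E skipped, B→slot 2, D→slot 3, C skipped.
Slots: [1:F] [2:B] [3:D]
Profit = 43 + 27 + 16 = 86

86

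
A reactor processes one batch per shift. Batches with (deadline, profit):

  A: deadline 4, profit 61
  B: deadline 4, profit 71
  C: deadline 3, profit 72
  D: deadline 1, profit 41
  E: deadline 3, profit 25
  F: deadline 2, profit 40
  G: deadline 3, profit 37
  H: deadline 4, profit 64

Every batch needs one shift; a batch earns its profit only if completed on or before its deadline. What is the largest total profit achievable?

Sort by profit descending; place each in the latest free slot ≤ its deadline.
Profit order: C=72 B=71 H=64 A=61 D=41 F=40 G=37 E=25
Assign: C→slot 3, B→slot 4, H→slot 2, A→slot 1, D skipped, F skipped, G skipped, E skipped.
Slots: [1:A] [2:H] [3:C] [4:B]
Profit = 61 + 64 + 72 + 71 = 268

268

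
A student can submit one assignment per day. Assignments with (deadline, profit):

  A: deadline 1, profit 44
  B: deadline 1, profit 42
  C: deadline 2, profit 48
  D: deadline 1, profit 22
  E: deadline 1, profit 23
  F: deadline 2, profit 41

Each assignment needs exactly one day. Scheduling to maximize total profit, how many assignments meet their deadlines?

2

Take jobs in profit order; each goes to the latest open slot no later than its deadline.
Profit order: C=48 A=44 B=42 F=41 E=23 D=22
Assign: C→slot 2, A→slot 1, B skipped, F skipped, E skipped, D skipped.
Slots: [1:A] [2:C]
2 of 6 scheduled.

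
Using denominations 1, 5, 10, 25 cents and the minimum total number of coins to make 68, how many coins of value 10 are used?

68 = 2×25 + 1×10 + 1×5 + 3×1
Count of 10: 1

1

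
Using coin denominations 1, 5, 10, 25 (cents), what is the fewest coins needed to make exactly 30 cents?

2

Greedy: take as many of the largest coin as possible, then repeat with the remainder.
30 = 1×25 + 1×5
Total coins = 1 + 1 = 2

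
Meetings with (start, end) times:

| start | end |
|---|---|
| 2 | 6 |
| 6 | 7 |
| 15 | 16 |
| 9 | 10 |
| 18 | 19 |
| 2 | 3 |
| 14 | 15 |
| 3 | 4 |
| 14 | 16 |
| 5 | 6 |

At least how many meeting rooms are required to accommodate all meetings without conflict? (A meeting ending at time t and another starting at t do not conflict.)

Events (time:±→running): 2:+→1 2:+→2 … peak 2.

2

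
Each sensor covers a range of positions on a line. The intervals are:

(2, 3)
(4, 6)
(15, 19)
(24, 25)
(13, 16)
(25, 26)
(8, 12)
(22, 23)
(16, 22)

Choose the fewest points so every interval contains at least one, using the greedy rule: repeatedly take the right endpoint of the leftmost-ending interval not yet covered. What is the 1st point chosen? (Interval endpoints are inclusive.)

Sort by right endpoint; whenever an interval is uncovered, place a point at its right end.
Sorted: [2,3] [4,6] [8,12] [13,16] [15,19] [16,22] [22,23] [24,25] [25,26]
{[2,3]} hit by 3; {[4,6]} hit by 6; {[8,12]} hit by 12; {[13,16],[15,19],[16,22]} hit by 16; {[22,23]} hit by 23; {[24,25],[25,26]} hit by 25.
Points: 3, 6, 12, 16, 23, 25 (6 total).

3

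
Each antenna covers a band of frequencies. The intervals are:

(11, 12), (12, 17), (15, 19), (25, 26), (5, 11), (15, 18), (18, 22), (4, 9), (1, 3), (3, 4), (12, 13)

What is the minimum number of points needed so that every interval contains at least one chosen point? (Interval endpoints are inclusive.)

Sorted: [1,3] [3,4] [4,9] [5,11] [11,12] [12,13] [12,17] [15,18] [15,19] [18,22] [25,26]
{[1,3],[3,4]} hit by 3; {[4,9],[5,11]} hit by 9; {[11,12],[12,13],[12,17]} hit by 12; {[15,18],[15,19],[18,22]} hit by 18; {[25,26]} hit by 26.
Points: 3, 9, 12, 18, 26 (5 total).

5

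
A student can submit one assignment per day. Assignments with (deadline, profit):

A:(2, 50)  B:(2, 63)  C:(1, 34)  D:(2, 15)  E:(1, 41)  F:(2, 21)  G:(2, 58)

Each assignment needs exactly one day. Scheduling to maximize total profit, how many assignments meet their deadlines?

Sort by profit descending; place each in the latest free slot ≤ its deadline.
Profit order: B=63 G=58 A=50 E=41 C=34 F=21 D=15
Assign: B→slot 2, G→slot 1, A skipped, E skipped, C skipped, F skipped, D skipped.
Slots: [1:G] [2:B]
2 of 7 scheduled.

2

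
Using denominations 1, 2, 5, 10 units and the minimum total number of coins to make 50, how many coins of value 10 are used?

5

50 − 5×10→0
Count of 10: 5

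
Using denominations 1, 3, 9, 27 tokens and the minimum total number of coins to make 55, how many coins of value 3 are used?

0

55 = 2×27 + 1×1
Count of 3: 0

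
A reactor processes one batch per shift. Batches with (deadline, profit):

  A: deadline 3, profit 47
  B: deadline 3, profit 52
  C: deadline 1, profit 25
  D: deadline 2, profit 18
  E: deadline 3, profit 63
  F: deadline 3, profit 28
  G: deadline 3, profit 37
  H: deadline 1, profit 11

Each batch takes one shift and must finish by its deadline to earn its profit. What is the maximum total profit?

162

Profit order: E=63 B=52 A=47 G=37 F=28 C=25 D=18 H=11
Assign: E→slot 3, B→slot 2, A→slot 1, G skipped, F skipped, C skipped, D skipped, H skipped.
Slots: [1:A] [2:B] [3:E]
Profit = 47 + 52 + 63 = 162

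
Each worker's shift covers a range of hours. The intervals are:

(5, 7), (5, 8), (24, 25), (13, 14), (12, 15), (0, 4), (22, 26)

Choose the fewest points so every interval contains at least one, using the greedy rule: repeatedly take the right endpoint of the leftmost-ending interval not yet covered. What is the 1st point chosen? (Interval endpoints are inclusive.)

4

Process intervals by earliest right end; each time one isn't hit yet, stab at its right endpoint.
By right end: [0,4]  [5,7]  [5,8]  [13,14]  [12,15]  [24,25]  [22,26]
[0,4] uncovered → point at 4; [5,7] uncovered → point at 7; [13,14] uncovered → point at 14; [24,25] uncovered → point at 25.
Points: 4, 7, 14, 25 (4 total).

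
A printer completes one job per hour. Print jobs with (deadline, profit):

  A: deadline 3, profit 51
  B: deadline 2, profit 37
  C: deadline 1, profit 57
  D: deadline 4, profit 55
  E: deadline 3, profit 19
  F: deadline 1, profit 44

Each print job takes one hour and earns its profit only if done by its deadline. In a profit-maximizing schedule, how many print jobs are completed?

4

Profit order: C=57 D=55 A=51 F=44 B=37 E=19
Assign: C→slot 1, D→slot 4, A→slot 3, F skipped, B→slot 2, E skipped.
Slots: [1:C] [2:B] [3:A] [4:D]
4 of 6 scheduled.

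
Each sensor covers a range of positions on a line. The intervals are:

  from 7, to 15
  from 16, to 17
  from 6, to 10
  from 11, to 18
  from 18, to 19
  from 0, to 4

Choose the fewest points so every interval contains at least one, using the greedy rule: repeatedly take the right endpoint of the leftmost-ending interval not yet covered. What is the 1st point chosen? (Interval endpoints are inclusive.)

4

Process intervals by earliest right end; each time one isn't hit yet, stab at its right endpoint.
Sorted: [0,4] [6,10] [7,15] [16,17] [11,18] [18,19]
{[0,4]} hit by 4; {[6,10],[7,15]} hit by 10; {[16,17],[11,18]} hit by 17; {[18,19]} hit by 19.
Points: 4, 10, 17, 19 (4 total).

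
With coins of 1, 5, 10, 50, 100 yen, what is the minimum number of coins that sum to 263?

7

263 − 2×100→63 − 1×50→13 − 1×10→3 − 3×1→0
Total coins = 2 + 1 + 1 + 3 = 7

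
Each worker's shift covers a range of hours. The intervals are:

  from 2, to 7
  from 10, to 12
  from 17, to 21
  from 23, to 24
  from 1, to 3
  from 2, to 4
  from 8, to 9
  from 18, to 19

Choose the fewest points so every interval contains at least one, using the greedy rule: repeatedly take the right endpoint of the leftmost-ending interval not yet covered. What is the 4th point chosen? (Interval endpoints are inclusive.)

Sort by right endpoint; whenever an interval is uncovered, place a point at its right end.
By right end: [1,3]  [2,4]  [2,7]  [8,9]  [10,12]  [18,19]  [17,21]  [23,24]
[1,3] uncovered → point at 3; [8,9] uncovered → point at 9; [10,12] uncovered → point at 12; [18,19] uncovered → point at 19; [23,24] uncovered → point at 24.
Points: 3, 9, 12, 19, 24 (5 total).

19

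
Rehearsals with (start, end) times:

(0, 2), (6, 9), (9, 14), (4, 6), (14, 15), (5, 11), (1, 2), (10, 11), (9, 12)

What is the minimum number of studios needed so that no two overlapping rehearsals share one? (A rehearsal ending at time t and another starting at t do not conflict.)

Count concurrent intervals with a sweep; the peak is the room count.
starts: [0, 1, 4, 5, 6, 9, 9, 10, 14]
ends:   [2, 2, 6, 9, 11, 11, 12, 14, 15]
s0→1 s1→2 e2→1 e2→0 s4→1 s5→2 e6→1 s6→2 e9→1 s9→2 s9→3 s10→4  — peak 4.

4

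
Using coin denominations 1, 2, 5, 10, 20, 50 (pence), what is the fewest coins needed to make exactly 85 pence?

Greedy: take as many of the largest coin as possible, then repeat with the remainder.
85 − 1×50→35 − 1×20→15 − 1×10→5 − 1×5→0
Total coins = 1 + 1 + 1 + 1 = 4

4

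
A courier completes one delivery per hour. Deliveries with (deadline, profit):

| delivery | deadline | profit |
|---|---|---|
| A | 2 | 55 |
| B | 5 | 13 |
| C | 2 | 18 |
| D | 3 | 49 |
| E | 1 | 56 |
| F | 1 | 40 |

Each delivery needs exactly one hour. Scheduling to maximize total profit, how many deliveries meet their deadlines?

4

Take jobs in profit order; each goes to the latest open slot no later than its deadline.
By profit: E(d1,56), A(d2,55), D(d3,49), F(d1,40), C(d2,18), B(d5,13)
E→slot 1; A→slot 2; D→slot 3; F skipped; C skipped; B→slot 5.
4 of 6 scheduled.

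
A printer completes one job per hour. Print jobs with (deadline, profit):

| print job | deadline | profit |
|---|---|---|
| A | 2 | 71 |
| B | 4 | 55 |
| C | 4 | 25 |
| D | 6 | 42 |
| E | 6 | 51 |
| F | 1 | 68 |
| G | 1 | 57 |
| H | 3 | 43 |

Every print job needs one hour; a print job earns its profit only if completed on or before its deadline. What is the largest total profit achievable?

Take jobs in profit order; each goes to the latest open slot no later than its deadline.
By profit: A(d2,71), F(d1,68), G(d1,57), B(d4,55), E(d6,51), H(d3,43), D(d6,42), C(d4,25)
A→slot 2; F→slot 1; G skipped; B→slot 4; E→slot 6; H→slot 3; D→slot 5; C skipped.
Profit = 68 + 71 + 43 + 55 + 42 + 51 = 330

330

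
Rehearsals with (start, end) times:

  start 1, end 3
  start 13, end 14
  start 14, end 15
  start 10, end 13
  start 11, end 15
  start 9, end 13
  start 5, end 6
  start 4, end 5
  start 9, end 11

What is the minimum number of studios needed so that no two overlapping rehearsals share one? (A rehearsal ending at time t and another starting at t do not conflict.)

3

The answer is the maximum number of intervals overlapping at any instant.
starts: [1, 4, 5, 9, 9, 10, 11, 13, 14]
ends:   [3, 5, 6, 11, 13, 13, 14, 15, 15]
s1→1 e3→0 s4→1 e5→0 s5→1 e6→0 s9→1 s9→2 s10→3  — peak 3.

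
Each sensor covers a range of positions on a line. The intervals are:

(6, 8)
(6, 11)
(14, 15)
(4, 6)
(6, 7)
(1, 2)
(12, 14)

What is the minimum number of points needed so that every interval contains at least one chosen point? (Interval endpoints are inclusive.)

3

Process intervals by earliest right end; each time one isn't hit yet, stab at its right endpoint.
By right end: [1,2]  [4,6]  [6,7]  [6,8]  [6,11]  [12,14]  [14,15]
[1,2] uncovered → point at 2; [4,6] uncovered → point at 6; [12,14] uncovered → point at 14.
Points: 2, 6, 14 (3 total).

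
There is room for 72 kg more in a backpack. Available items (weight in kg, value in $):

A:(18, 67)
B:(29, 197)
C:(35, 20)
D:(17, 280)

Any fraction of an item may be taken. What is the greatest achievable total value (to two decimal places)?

548.57

Sort by value per unit weight and fill in that order.
Ratios (sorted): D 16.47, B 6.79, A 3.72, C 0.57
take D (17 @ 280); take B (29 @ 197); take A (18 @ 67); take 8/35 of C → 4.57. Capacity used 72/72.
Total value = 548.57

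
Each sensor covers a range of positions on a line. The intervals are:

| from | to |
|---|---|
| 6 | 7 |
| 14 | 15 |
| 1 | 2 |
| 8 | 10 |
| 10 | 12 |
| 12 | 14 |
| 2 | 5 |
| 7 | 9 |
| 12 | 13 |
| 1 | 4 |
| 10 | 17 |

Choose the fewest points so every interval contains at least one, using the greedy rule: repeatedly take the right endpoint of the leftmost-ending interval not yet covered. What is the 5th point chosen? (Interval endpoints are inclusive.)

15

Sort by right endpoint; whenever an interval is uncovered, place a point at its right end.
By right end: [1,2]  [1,4]  [2,5]  [6,7]  [7,9]  [8,10]  [10,12]  [12,13]  [12,14]  [14,15]  [10,17]
[1,2] uncovered → point at 2; [6,7] uncovered → point at 7; [8,10] uncovered → point at 10; [12,13] uncovered → point at 13; [14,15] uncovered → point at 15.
Points: 2, 7, 10, 13, 15 (5 total).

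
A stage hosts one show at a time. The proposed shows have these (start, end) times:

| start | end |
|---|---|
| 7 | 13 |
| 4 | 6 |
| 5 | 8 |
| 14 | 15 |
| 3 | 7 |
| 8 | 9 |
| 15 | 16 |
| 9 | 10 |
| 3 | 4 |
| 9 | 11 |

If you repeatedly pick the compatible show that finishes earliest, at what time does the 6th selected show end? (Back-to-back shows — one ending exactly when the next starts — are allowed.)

Order by finish time; keep every interval that doesn't clash with the previous kept one.
By end time: (3,4), (4,6), (3,7), (5,8), (8,9), (9,10), (9,11), (7,13), (14,15), (15,16).
Pick (3,4); next start ≥ 4 → (4,6); next start ≥ 6 → (8,9); next start ≥ 9 → (9,10); next start ≥ 10 → (14,15); next start ≥ 15 → (15,16).
Selected: (3,4) (4,6) (8,9) (9,10) (14,15) (15,16)

16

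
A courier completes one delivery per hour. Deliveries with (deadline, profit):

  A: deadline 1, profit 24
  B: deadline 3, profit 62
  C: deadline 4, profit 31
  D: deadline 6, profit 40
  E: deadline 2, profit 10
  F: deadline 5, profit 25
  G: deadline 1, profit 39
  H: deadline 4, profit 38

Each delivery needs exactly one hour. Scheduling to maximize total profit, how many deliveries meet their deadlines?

6

Take jobs in profit order; each goes to the latest open slot no later than its deadline.
Profit order: B=62 D=40 G=39 H=38 C=31 F=25 A=24 E=10
Assign: B→slot 3, D→slot 6, G→slot 1, H→slot 4, C→slot 2, F→slot 5, A skipped, E skipped.
Slots: [1:G] [2:C] [3:B] [4:H] [5:F] [6:D]
6 of 8 scheduled.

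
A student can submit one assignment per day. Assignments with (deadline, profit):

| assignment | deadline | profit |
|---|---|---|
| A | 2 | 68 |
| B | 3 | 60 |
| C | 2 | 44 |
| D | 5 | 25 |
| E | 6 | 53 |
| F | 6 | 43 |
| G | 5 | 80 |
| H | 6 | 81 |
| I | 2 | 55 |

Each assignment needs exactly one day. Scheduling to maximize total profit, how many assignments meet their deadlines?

Sort by profit descending; place each in the latest free slot ≤ its deadline.
Profit order: H=81 G=80 A=68 B=60 I=55 E=53 C=44 F=43 D=25
Assign: H→slot 6, G→slot 5, A→slot 2, B→slot 3, I→slot 1, E→slot 4, C skipped, F skipped, D skipped.
Slots: [1:I] [2:A] [3:B] [4:E] [5:G] [6:H]
6 of 9 scheduled.

6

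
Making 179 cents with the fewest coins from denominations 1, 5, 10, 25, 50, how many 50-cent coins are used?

179 = 3×50 + 1×25 + 4×1
Count of 50: 3

3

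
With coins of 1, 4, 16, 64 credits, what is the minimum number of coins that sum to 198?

6

198 = 3×64 + 1×4 + 2×1
Total coins = 3 + 1 + 2 = 6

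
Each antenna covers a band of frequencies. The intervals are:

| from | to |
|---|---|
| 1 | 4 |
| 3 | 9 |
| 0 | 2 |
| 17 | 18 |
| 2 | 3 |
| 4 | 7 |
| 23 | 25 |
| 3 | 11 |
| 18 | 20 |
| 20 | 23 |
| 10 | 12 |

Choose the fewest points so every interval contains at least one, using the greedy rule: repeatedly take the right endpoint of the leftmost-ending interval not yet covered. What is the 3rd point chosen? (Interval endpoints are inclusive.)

Sorted: [0,2] [2,3] [1,4] [4,7] [3,9] [3,11] [10,12] [17,18] [18,20] [20,23] [23,25]
{[0,2],[2,3],[1,4]} hit by 2; {[4,7],[3,9],[3,11]} hit by 7; {[10,12]} hit by 12; {[17,18],[18,20]} hit by 18; {[20,23],[23,25]} hit by 23.
Points: 2, 7, 12, 18, 23 (5 total).

12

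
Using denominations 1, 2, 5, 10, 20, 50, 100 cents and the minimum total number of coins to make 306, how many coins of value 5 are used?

Greedy: take as many of the largest coin as possible, then repeat with the remainder.
306 = 3×100 + 1×5 + 1×1
Count of 5: 1

1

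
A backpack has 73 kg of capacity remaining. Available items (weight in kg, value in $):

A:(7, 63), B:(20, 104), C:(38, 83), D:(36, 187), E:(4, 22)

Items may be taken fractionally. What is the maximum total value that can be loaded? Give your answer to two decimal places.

Greedy by value/weight ratio, highest first.
Order: A (63/7=9.00) > E (22/4=5.50) > B (104/20=5.20) > D (187/36=5.19) > C (83/38=2.18)
Fill: take A (7 @ 63) → take E (4 @ 22) → take B (20 @ 104) → take D (36 @ 187) → take 6/38 of C → 13.11; 73/73 used.
Total value = 389.11

389.11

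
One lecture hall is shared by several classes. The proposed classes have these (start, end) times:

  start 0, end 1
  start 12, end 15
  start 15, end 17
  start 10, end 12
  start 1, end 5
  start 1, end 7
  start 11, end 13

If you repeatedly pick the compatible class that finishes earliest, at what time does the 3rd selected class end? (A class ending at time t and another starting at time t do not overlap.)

12

By end time: (0,1), (1,5), (1,7), (10,12), (11,13), (12,15), (15,17).
Pick (0,1); next start ≥ 1 → (1,5); next start ≥ 5 → (10,12); next start ≥ 12 → (12,15); next start ≥ 15 → (15,17).
Selected: (0,1) (1,5) (10,12) (12,15) (15,17)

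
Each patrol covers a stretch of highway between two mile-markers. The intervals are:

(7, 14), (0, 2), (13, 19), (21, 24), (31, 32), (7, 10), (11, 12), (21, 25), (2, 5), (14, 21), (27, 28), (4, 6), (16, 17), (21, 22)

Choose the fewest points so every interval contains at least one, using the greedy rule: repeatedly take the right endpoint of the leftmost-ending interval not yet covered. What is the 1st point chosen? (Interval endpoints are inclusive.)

Sorted: [0,2] [2,5] [4,6] [7,10] [11,12] [7,14] [16,17] [13,19] [14,21] [21,22] [21,24] [21,25] [27,28] [31,32]
{[0,2],[2,5]} hit by 2; {[4,6]} hit by 6; {[7,10]} hit by 10; {[11,12],[7,14]} hit by 12; {[16,17],[13,19],[14,21]} hit by 17; {[21,22],[21,24],[21,25]} hit by 22; {[27,28]} hit by 28; {[31,32]} hit by 32.
Points: 2, 6, 10, 12, 17, 22, 28, 32 (8 total).

2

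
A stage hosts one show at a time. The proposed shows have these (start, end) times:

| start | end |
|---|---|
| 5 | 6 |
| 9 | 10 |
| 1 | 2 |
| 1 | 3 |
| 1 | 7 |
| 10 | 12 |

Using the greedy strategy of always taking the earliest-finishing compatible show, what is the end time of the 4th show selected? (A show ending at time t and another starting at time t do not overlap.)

Greedy by earliest finish: after sorting by end time, pick each interval compatible with the last pick.
Sorted by end: (1,2)  (1,3)  (5,6)  (1,7)  (9,10)  (10,12)
take (1,2); take (5,6); skip (1,7); take (9,10); take (10,12).
Selected: (1,2) (5,6) (9,10) (10,12)

12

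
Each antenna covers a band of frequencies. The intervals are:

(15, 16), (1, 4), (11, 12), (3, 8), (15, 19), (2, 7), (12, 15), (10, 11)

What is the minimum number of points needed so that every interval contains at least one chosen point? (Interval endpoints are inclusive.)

3

Sort by right endpoint; whenever an interval is uncovered, place a point at its right end.
Sorted: [1,4] [2,7] [3,8] [10,11] [11,12] [12,15] [15,16] [15,19]
{[1,4],[2,7],[3,8]} hit by 4; {[10,11],[11,12]} hit by 11; {[12,15],[15,16],[15,19]} hit by 15.
Points: 4, 11, 15 (3 total).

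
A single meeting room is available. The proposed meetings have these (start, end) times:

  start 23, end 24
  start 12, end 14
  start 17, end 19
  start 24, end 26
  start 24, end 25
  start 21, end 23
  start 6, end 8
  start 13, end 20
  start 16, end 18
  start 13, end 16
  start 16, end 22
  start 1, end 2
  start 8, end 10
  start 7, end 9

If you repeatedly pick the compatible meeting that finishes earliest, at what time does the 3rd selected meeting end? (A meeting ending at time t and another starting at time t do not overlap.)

Order by finish time; keep every interval that doesn't clash with the previous kept one.
Sorted by end: (1,2)  (6,8)  (7,9)  (8,10)  (12,14)  (13,16)  (16,18)  (17,19)  (13,20)  (16,22)  (21,23)  (23,24)  (24,25)  (24,26)
take (1,2); take (6,8); skip (7,9); take (8,10); take (12,14); take (16,18); skip (13,20); take (21,23); take (23,24); take (24,25).
Selected: (1,2) (6,8) (8,10) (12,14) (16,18) (21,23) (23,24) (24,25)

10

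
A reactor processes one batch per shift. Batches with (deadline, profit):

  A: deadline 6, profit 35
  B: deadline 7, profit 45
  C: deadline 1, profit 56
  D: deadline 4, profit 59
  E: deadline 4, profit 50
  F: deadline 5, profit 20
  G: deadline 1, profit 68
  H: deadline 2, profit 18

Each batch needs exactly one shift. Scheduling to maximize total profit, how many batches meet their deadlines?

7

Sort by profit descending; place each in the latest free slot ≤ its deadline.
By profit: G(d1,68), D(d4,59), C(d1,56), E(d4,50), B(d7,45), A(d6,35), F(d5,20), H(d2,18)
G→slot 1; D→slot 4; C skipped; E→slot 3; B→slot 7; A→slot 6; F→slot 5; H→slot 2.
7 of 8 scheduled.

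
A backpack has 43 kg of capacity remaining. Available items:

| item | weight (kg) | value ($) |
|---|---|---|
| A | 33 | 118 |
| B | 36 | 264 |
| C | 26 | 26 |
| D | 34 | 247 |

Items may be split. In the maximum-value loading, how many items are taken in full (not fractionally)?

1

Sort by value per unit weight and fill in that order.
Order: B (264/36=7.33) > D (247/34=7.26) > A (118/33=3.58) > C (26/26=1.00)
Fill: take B (36 @ 264) → take 7/34 of D → 50.85; 43/43 used.
1 item(s) taken whole; one partial (take 7/34 of D).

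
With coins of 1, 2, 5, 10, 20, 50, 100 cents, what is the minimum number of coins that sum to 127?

4

127 = 1×100 + 1×20 + 1×5 + 1×2
Total coins = 1 + 1 + 1 + 1 = 4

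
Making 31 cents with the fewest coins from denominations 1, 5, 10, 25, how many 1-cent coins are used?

31 = 1×25 + 1×5 + 1×1
Count of 1: 1

1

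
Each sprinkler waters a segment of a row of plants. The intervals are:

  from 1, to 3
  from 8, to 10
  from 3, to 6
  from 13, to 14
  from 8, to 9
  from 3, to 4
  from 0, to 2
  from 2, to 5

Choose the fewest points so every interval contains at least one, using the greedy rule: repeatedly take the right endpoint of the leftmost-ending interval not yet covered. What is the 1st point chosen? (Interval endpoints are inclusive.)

Sort by right endpoint; whenever an interval is uncovered, place a point at its right end.
Sorted: [0,2] [1,3] [3,4] [2,5] [3,6] [8,9] [8,10] [13,14]
{[0,2],[1,3]} hit by 2; {[3,4],[2,5],[3,6]} hit by 4; {[8,9],[8,10]} hit by 9; {[13,14]} hit by 14.
Points: 2, 4, 9, 14 (4 total).

2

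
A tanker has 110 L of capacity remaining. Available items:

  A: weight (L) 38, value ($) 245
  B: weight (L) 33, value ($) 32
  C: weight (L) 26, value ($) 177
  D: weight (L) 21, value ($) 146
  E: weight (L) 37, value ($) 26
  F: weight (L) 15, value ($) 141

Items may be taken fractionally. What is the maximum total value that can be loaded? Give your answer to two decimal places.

718.70

Ratios (sorted): F 9.40, D 6.95, C 6.81, A 6.45, B 0.97, E 0.70
take F (15 @ 141); take D (21 @ 146); take C (26 @ 177); take A (38 @ 245); take 10/33 of B → 9.70. Capacity used 110/110.
Total value = 718.70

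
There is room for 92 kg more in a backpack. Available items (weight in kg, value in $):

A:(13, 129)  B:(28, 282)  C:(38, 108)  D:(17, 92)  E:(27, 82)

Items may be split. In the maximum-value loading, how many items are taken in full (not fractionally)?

4

Ratios (sorted): B 10.07, A 9.92, D 5.41, E 3.04, C 2.84
take B (28 @ 282); take A (13 @ 129); take D (17 @ 92); take E (27 @ 82); take 7/38 of C → 19.89. Capacity used 92/92.
4 item(s) taken whole; one partial (take 7/38 of C).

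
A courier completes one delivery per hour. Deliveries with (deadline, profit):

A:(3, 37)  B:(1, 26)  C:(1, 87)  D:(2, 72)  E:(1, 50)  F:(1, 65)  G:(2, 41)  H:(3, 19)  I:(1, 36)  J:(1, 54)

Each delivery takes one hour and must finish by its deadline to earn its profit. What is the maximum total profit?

Profit order: C=87 D=72 F=65 J=54 E=50 G=41 A=37 I=36 B=26 H=19
Assign: C→slot 1, D→slot 2, F skipped, J skipped, E skipped, G skipped, A→slot 3, I skipped, B skipped, H skipped.
Slots: [1:C] [2:D] [3:A]
Profit = 87 + 72 + 37 = 196

196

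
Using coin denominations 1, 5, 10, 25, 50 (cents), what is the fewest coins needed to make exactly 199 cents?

Greedy: take as many of the largest coin as possible, then repeat with the remainder.
199 = 3×50 + 1×25 + 2×10 + 4×1
Total coins = 3 + 1 + 2 + 4 = 10

10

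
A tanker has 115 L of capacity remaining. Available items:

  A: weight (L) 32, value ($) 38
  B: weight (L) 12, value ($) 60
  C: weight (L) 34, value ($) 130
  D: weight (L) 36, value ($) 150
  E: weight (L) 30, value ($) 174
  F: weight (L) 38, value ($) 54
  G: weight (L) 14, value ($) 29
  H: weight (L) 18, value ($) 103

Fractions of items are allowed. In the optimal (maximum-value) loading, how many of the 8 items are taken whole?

4

Sort by value per unit weight and fill in that order.
Ratios (sorted): E 5.80, H 5.72, B 5.00, D 4.17, C 3.82, G 2.07, F 1.42, A 1.19
take E (30 @ 174); take H (18 @ 103); take B (12 @ 60); take D (36 @ 150); take 19/34 of C → 72.65. Capacity used 115/115.
4 item(s) taken whole; one partial (take 19/34 of C).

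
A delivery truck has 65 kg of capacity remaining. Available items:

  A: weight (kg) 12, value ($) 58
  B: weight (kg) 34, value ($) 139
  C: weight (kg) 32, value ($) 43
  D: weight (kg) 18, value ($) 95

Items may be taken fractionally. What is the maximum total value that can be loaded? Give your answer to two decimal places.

293.34

Ratios (sorted): D 5.28, A 4.83, B 4.09, C 1.34
take D (18 @ 95); take A (12 @ 58); take B (34 @ 139); take 1/32 of C → 1.34. Capacity used 65/65.
Total value = 293.34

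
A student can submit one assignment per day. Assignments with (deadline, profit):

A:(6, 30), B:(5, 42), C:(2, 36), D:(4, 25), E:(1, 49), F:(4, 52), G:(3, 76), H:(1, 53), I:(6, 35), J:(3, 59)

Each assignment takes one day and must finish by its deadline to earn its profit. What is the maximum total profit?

Sort by profit descending; place each in the latest free slot ≤ its deadline.
By profit: G(d3,76), J(d3,59), H(d1,53), F(d4,52), E(d1,49), B(d5,42), C(d2,36), I(d6,35), A(d6,30), D(d4,25)
G→slot 3; J→slot 2; H→slot 1; F→slot 4; E skipped; B→slot 5; C skipped; I→slot 6; A skipped; D skipped.
Profit = 53 + 59 + 76 + 52 + 42 + 35 = 317

317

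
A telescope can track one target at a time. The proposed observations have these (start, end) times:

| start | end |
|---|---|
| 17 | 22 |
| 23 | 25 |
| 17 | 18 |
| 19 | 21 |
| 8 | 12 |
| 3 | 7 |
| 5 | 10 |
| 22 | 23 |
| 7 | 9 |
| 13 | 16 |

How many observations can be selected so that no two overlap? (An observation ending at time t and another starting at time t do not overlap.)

Order by finish time; keep every interval that doesn't clash with the previous kept one.
Sorted by end: (3,7)  (7,9)  (5,10)  (8,12)  (13,16)  (17,18)  (19,21)  (17,22)  (22,23)  (23,25)
take (3,7); take (7,9); take (13,16); take (17,18); take (19,21); skip (17,22); take (22,23); take (23,25).
Selected 7 observations.

7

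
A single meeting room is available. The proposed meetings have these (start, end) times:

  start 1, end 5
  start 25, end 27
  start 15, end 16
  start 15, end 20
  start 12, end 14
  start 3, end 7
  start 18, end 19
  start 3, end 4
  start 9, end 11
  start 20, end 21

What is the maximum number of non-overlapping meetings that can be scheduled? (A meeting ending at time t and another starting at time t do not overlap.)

Greedy by earliest finish: after sorting by end time, pick each interval compatible with the last pick.
By end time: (3,4), (1,5), (3,7), (9,11), (12,14), (15,16), (18,19), (15,20), (20,21), (25,27).
Pick (3,4); next start ≥ 4 → (9,11); next start ≥ 11 → (12,14); next start ≥ 14 → (15,16); next start ≥ 16 → (18,19); next start ≥ 19 → (20,21); next start ≥ 21 → (25,27).
Selected 7 meetings.

7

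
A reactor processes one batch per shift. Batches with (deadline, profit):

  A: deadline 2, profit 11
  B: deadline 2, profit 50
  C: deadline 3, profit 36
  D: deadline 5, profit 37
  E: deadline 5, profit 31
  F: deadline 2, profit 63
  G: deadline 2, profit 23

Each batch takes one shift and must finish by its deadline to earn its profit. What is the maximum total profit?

Profit order: F=63 B=50 D=37 C=36 E=31 G=23 A=11
Assign: F→slot 2, B→slot 1, D→slot 5, C→slot 3, E→slot 4, G skipped, A skipped.
Slots: [1:B] [2:F] [3:C] [4:E] [5:D]
Profit = 50 + 63 + 36 + 31 + 37 = 217

217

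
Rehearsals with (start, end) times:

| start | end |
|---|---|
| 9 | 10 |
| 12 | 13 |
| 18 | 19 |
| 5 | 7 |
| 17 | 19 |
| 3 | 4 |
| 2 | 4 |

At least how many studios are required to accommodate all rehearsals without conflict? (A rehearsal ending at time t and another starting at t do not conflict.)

Count concurrent intervals with a sweep; the peak is the room count.
Events (time:±→running): 2:+→1 3:+→2 … peak 2.

2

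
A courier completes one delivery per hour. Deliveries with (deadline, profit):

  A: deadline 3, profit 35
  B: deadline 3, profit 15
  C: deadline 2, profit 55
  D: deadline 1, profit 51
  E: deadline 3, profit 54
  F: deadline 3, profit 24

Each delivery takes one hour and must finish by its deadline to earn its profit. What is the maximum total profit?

Sort by profit descending; place each in the latest free slot ≤ its deadline.
By profit: C(d2,55), E(d3,54), D(d1,51), A(d3,35), F(d3,24), B(d3,15)
C→slot 2; E→slot 3; D→slot 1; A skipped; F skipped; B skipped.
Profit = 51 + 55 + 54 = 160

160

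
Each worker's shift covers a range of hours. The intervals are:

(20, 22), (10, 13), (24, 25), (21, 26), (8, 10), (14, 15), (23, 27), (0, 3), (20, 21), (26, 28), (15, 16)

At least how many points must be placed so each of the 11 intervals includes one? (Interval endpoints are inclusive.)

6

Sorted: [0,3] [8,10] [10,13] [14,15] [15,16] [20,21] [20,22] [24,25] [21,26] [23,27] [26,28]
{[0,3]} hit by 3; {[8,10],[10,13]} hit by 10; {[14,15],[15,16]} hit by 15; {[20,21],[20,22]} hit by 21; {[24,25],[21,26],[23,27]} hit by 25; {[26,28]} hit by 28.
Points: 3, 10, 15, 21, 25, 28 (6 total).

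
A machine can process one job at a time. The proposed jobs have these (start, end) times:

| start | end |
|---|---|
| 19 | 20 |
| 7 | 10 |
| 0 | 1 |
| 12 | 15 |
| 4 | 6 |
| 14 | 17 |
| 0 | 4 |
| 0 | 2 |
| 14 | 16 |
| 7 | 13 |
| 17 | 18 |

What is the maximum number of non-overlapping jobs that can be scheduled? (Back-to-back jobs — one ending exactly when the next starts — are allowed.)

By end time: (0,1), (0,2), (0,4), (4,6), (7,10), (7,13), (12,15), (14,16), (14,17), (17,18), (19,20).
Pick (0,1); next start ≥ 1 → (4,6); next start ≥ 6 → (7,10); next start ≥ 10 → (12,15); next start ≥ 15 → (17,18); next start ≥ 18 → (19,20).
Selected 6 jobs.

6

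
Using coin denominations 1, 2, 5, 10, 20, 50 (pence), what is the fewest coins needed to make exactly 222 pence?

6

Greedy: take as many of the largest coin as possible, then repeat with the remainder.
222 = 4×50 + 1×20 + 1×2
Total coins = 4 + 1 + 1 = 6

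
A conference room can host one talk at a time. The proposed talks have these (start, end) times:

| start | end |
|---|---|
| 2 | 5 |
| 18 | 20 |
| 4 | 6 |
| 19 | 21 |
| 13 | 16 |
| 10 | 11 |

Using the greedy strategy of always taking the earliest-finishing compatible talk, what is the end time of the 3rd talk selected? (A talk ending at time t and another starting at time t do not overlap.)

16

Order by finish time; keep every interval that doesn't clash with the previous kept one.
Sorted by end: (2,5)  (4,6)  (10,11)  (13,16)  (18,20)  (19,21)
take (2,5); skip (4,6); take (10,11); take (13,16); take (18,20).
Selected: (2,5) (10,11) (13,16) (18,20)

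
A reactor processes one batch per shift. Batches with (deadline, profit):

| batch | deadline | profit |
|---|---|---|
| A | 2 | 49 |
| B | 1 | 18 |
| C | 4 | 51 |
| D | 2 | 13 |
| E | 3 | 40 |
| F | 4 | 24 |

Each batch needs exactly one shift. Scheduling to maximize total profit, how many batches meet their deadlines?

Profit order: C=51 A=49 E=40 F=24 B=18 D=13
Assign: C→slot 4, A→slot 2, E→slot 3, F→slot 1, B skipped, D skipped.
Slots: [1:F] [2:A] [3:E] [4:C]
4 of 6 scheduled.

4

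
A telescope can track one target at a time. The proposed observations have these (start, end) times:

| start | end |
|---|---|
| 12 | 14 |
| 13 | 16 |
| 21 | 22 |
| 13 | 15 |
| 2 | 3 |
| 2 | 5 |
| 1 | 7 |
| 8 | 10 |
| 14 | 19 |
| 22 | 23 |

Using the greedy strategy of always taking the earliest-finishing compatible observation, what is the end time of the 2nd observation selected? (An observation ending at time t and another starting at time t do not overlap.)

10

By end time: (2,3), (2,5), (1,7), (8,10), (12,14), (13,15), (13,16), (14,19), (21,22), (22,23).
Pick (2,3); next start ≥ 3 → (8,10); next start ≥ 10 → (12,14); next start ≥ 14 → (14,19); next start ≥ 19 → (21,22); next start ≥ 22 → (22,23).
Selected: (2,3) (8,10) (12,14) (14,19) (21,22) (22,23)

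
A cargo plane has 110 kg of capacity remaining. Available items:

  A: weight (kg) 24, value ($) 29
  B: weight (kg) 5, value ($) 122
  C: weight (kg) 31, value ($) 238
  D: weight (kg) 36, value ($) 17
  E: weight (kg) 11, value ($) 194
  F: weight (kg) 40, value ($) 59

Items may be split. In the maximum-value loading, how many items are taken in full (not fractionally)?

4

Order: B (122/5=24.40) > E (194/11=17.64) > C (238/31=7.68) > F (59/40=1.48) > A (29/24=1.21) > D (17/36=0.47)
Fill: take B (5 @ 122) → take E (11 @ 194) → take C (31 @ 238) → take F (40 @ 59) → take 23/24 of A → 27.79; 110/110 used.
4 item(s) taken whole; one partial (take 23/24 of A).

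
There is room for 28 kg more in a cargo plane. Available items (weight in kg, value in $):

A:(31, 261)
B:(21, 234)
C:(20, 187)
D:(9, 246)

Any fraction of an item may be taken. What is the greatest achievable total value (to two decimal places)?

457.71

Greedy by value/weight ratio, highest first.
Ratios (sorted): D 27.33, B 11.14, C 9.35, A 8.42
take D (9 @ 246); take 19/21 of B → 211.71. Capacity used 28/28.
Total value = 457.71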